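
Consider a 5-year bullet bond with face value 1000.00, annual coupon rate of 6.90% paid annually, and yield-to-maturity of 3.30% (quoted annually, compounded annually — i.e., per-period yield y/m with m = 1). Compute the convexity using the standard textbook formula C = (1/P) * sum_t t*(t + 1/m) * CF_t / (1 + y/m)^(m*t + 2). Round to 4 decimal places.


Coupon per period c = face * coupon_rate / m = 69.000000
Periods per year m = 1; per-period yield y/m = 0.033000
Number of cashflows N = 5
Cashflows (t years, CF_t, discount factor 1/(1+y/m)^(m*t), PV):
  t = 1.0000: CF_t = 69.000000, DF = 0.968054, PV = 66.795741
  t = 2.0000: CF_t = 69.000000, DF = 0.937129, PV = 64.661898
  t = 3.0000: CF_t = 69.000000, DF = 0.907192, PV = 62.596223
  t = 4.0000: CF_t = 69.000000, DF = 0.878211, PV = 60.596537
  t = 5.0000: CF_t = 1069.000000, DF = 0.850156, PV = 908.816279
Price P = sum_t PV_t = 1163.466677
Convexity numerator sum_t t*(t + 1/m) * CF_t / (1+y/m)^(m*t + 2):
  t = 1.0000: term = 125.192445
  t = 2.0000: term = 363.579221
  t = 3.0000: term = 703.928792
  t = 4.0000: term = 1135.735386
  t = 5.0000: term = 25550.341506
Convexity = (1/P) * sum = 27878.777351 / 1163.466677 = 23.961819

Answer: Convexity = 23.9618


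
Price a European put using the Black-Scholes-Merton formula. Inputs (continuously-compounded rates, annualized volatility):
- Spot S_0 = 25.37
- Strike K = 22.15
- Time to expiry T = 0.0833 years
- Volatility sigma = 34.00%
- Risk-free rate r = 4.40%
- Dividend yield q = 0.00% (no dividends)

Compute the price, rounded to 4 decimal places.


Answer: Price = 0.0813

Derivation:
d1 = (ln(S/K) + (r - q + 0.5*sigma^2) * T) / (sigma * sqrt(T)) = 1.46958059
d2 = d1 - sigma * sqrt(T) = 1.37145068
exp(-rT) = 0.99634151; exp(-qT) = 1.00000000
P = K * exp(-rT) * N(-d2) - S_0 * exp(-qT) * N(-d1)
N(-d1) = 0.07083769; N(-d2) = 0.08511725
P = 22.1500 * 0.99634151 * 0.08511725 - 25.3700 * 1.00000000 * 0.07083769 = 0.0813


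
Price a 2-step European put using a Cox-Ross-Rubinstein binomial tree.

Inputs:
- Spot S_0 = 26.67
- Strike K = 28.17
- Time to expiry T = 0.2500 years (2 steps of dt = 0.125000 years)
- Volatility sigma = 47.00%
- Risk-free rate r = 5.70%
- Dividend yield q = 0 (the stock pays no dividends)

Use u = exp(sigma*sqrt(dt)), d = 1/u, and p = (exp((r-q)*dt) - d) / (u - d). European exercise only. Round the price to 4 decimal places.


Answer: Price = V(0,0) = 3.1486

Derivation:
dt = T/N = 0.125000
u = exp(sigma*sqrt(dt)) = 1.180774; d = 1/u = 0.846902
p = (exp((r-q)*dt) - d) / (u - d) = 0.479970
Discount per step: exp(-r*dt) = 0.992900
Stock lattice S(k, i) with i counting down-moves:
  k=0: S(0,0) = 26.6700
  k=1: S(1,0) = 31.4912; S(1,1) = 22.5869
  k=2: S(2,0) = 37.1840; S(2,1) = 26.6700; S(2,2) = 19.1289
Terminal payoffs V(N, i) = max(K - S_T, 0):
  V(2,0) = 0.000000; V(2,1) = 1.500000; V(2,2) = 9.041122
Backward induction: V(k, i) = exp(-r*dt) * [p * V(k+1, i) + (1-p) * V(k+1, i+1)].
  V(1,0) = exp(-r*dt) * [p*0.000000 + (1-p)*1.500000] = 0.774508
  V(1,1) = exp(-r*dt) * [p*1.500000 + (1-p)*9.041122] = 5.383121
  V(0,0) = exp(-r*dt) * [p*0.774508 + (1-p)*5.383121] = 3.148613


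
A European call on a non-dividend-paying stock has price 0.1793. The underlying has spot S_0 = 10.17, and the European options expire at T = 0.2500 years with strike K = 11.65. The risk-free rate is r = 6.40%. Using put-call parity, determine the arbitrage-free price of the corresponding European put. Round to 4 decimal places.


Answer: Put price = 1.4744

Derivation:
Put-call parity: C - P = S_0 * exp(-qT) - K * exp(-rT).
S_0 * exp(-qT) = 10.1700 * 1.00000000 = 10.17000000
K * exp(-rT) = 11.6500 * 0.98412732 = 11.46508328
P = C - S*exp(-qT) + K*exp(-rT)
P = 0.1793 - 10.17000000 + 11.46508328 = 1.4744


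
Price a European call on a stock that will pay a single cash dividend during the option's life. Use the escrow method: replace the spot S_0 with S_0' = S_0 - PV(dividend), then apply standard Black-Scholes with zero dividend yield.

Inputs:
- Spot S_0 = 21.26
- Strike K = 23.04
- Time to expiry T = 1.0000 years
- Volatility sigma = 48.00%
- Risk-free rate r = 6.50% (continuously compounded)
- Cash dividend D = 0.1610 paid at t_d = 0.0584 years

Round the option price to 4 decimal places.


Answer: Price = 3.8078

Derivation:
PV(D) = D * exp(-r * t_d) = 0.1610 * 0.99621120 = 0.16039000
S_0' = S_0 - PV(D) = 21.2600 - 0.16039000 = 21.09961000
d1 = (ln(S_0'/K) + (r + sigma^2/2)*T) / (sigma*sqrt(T)) = 0.19213067
d2 = d1 - sigma*sqrt(T) = -0.28786933
exp(-rT) = 0.93706746
N(d1) = 0.57618007; N(d2) = 0.38672338
C = S_0' * N(d1) - K * exp(-rT) * N(d2) = 21.09961000 * 0.57618007 - 23.0400 * 0.93706746 * 0.38672338 = 3.8078


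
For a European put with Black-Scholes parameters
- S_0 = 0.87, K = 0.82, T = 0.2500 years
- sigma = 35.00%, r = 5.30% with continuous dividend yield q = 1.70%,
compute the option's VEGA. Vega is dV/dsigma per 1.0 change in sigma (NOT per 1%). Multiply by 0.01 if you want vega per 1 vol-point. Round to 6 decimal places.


d1 = 0.4771506937; d2 = 0.3021506937
phi(d1) = 0.3560176661; exp(-qT) = 0.9957590185; exp(-rT) = 0.9868373948
Vega = S * exp(-qT) * phi(d1) * sqrt(T) = 0.8700 * 0.9957590185 * 0.3560176661 * 0.5000000000 = 0.154211

Answer: Vega = 0.154211


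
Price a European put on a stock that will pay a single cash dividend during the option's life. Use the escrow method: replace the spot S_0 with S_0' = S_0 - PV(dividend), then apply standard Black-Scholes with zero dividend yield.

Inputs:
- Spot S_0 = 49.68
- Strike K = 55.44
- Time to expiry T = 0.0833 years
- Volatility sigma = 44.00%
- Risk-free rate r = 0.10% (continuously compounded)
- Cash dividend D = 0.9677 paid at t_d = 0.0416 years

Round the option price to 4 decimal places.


PV(D) = D * exp(-r * t_d) = 0.9677 * 0.99995840 = 0.96765974
S_0' = S_0 - PV(D) = 49.6800 - 0.96765974 = 48.71234026
d1 = (ln(S_0'/K) + (r + sigma^2/2)*T) / (sigma*sqrt(T)) = -0.95456843
d2 = d1 - sigma*sqrt(T) = -1.08156009
exp(-rT) = 0.99991670
N(-d1) = 0.83010201; N(-d2) = 0.86027598
P = K * exp(-rT) * N(-d2) - S_0' * N(-d1) = 55.4400 * 0.99991670 * 0.86027598 - 48.71234026 * 0.83010201 = 7.2535

Answer: Price = 7.2535


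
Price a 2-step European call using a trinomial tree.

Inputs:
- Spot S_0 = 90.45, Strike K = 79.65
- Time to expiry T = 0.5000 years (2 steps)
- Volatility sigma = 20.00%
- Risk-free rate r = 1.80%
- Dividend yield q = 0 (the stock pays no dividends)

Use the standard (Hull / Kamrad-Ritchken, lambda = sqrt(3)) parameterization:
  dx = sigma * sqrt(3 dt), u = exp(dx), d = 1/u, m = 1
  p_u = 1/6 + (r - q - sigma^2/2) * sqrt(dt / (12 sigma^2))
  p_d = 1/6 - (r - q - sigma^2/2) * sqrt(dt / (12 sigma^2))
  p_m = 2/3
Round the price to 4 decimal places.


dt = T/N = 0.250000; dx = sigma*sqrt(3*dt) = 0.173205
u = exp(dx) = 1.189110; d = 1/u = 0.840965
p_u = 0.165223, p_m = 0.666667, p_d = 0.168110
Discount per step: exp(-r*dt) = 0.995510
Stock lattice S(k, j) with j the centered position index:
  k=0: S(0,+0) = 90.4500
  k=1: S(1,-1) = 76.0653; S(1,+0) = 90.4500; S(1,+1) = 107.5550
  k=2: S(2,-2) = 63.9683; S(2,-1) = 76.0653; S(2,+0) = 90.4500; S(2,+1) = 107.5550; S(2,+2) = 127.8947
Terminal payoffs V(N, j) = max(S_T - K, 0):
  V(2,-2) = 0.000000; V(2,-1) = 0.000000; V(2,+0) = 10.800000; V(2,+1) = 27.904994; V(2,+2) = 48.244713
Backward induction: V(k, j) = exp(-r*dt) * [p_u * V(k+1, j+1) + p_m * V(k+1, j) + p_d * V(k+1, j-1)]
  V(1,-1) = exp(-r*dt) * [p_u*10.800000 + p_m*0.000000 + p_d*0.000000] = 1.776400
  V(1,+0) = exp(-r*dt) * [p_u*27.904994 + p_m*10.800000 + p_d*0.000000] = 11.757527
  V(1,+1) = exp(-r*dt) * [p_u*48.244713 + p_m*27.904994 + p_d*10.800000] = 28.262600
  V(0,+0) = exp(-r*dt) * [p_u*28.262600 + p_m*11.757527 + p_d*1.776400] = 12.749121

Answer: Price = V(0,0) = 12.7491


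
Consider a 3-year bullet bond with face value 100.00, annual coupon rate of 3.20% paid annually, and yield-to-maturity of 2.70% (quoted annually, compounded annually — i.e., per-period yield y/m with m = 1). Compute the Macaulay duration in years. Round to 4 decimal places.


Coupon per period c = face * coupon_rate / m = 3.200000
Periods per year m = 1; per-period yield y/m = 0.027000
Number of cashflows N = 3
Cashflows (t years, CF_t, discount factor 1/(1+y/m)^(m*t), PV):
  t = 1.0000: CF_t = 3.200000, DF = 0.973710, PV = 3.115871
  t = 2.0000: CF_t = 3.200000, DF = 0.948111, PV = 3.033955
  t = 3.0000: CF_t = 103.200000, DF = 0.923185, PV = 95.272677
Price P = sum_t PV_t = 101.422503
Macaulay numerator sum_t t * PV_t:
  t * PV_t at t = 1.0000: 3.115871
  t * PV_t at t = 2.0000: 6.067909
  t * PV_t at t = 3.0000: 285.818030
Macaulay duration D = (sum_t t * PV_t) / P = 295.001811 / 101.422503 = 2.908643

Answer: Macaulay duration = 2.9086 years


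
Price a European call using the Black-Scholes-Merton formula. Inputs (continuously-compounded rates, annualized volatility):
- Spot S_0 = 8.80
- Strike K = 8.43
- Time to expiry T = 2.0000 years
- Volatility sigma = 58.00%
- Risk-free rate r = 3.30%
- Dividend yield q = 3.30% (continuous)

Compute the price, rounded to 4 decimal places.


d1 = (ln(S/K) + (r - q + 0.5*sigma^2) * T) / (sigma * sqrt(T)) = 0.46249044
d2 = d1 - sigma * sqrt(T) = -0.35775342
exp(-rT) = 0.93613086; exp(-qT) = 0.93613086
C = S_0 * exp(-qT) * N(d1) - K * exp(-rT) * N(d2)
N(d1) = 0.67813517; N(d2) = 0.36026392
C = 8.8000 * 0.93613086 * 0.67813517 - 8.4300 * 0.93613086 * 0.36026392 = 2.7434

Answer: Price = 2.7434


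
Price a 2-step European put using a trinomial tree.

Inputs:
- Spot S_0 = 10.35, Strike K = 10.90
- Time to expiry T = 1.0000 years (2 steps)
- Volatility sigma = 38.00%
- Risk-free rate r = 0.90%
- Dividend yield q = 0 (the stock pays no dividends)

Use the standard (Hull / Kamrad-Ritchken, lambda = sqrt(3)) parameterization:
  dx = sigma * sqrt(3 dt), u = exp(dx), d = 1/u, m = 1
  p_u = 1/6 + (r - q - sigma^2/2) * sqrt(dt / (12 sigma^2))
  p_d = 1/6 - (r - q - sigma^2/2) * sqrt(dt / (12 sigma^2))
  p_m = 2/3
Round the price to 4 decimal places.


dt = T/N = 0.500000; dx = sigma*sqrt(3*dt) = 0.465403
u = exp(dx) = 1.592656; d = 1/u = 0.627882
p_u = 0.132718, p_m = 0.666667, p_d = 0.200616
Discount per step: exp(-r*dt) = 0.995510
Stock lattice S(k, j) with j the centered position index:
  k=0: S(0,+0) = 10.3500
  k=1: S(1,-1) = 6.4986; S(1,+0) = 10.3500; S(1,+1) = 16.4840
  k=2: S(2,-2) = 4.0803; S(2,-1) = 6.4986; S(2,+0) = 10.3500; S(2,+1) = 16.4840; S(2,+2) = 26.2533
Terminal payoffs V(N, j) = max(K - S_T, 0):
  V(2,-2) = 6.819660; V(2,-1) = 4.401421; V(2,+0) = 0.550000; V(2,+1) = 0.000000; V(2,+2) = 0.000000
Backward induction: V(k, j) = exp(-r*dt) * [p_u * V(k+1, j+1) + p_m * V(k+1, j) + p_d * V(k+1, j-1)]
  V(1,-1) = exp(-r*dt) * [p_u*0.550000 + p_m*4.401421 + p_d*6.819660] = 4.355762
  V(1,+0) = exp(-r*dt) * [p_u*0.000000 + p_m*0.550000 + p_d*4.401421] = 1.244050
  V(1,+1) = exp(-r*dt) * [p_u*0.000000 + p_m*0.000000 + p_d*0.550000] = 0.109843
  V(0,+0) = exp(-r*dt) * [p_u*0.109843 + p_m*1.244050 + p_d*4.355762] = 1.710067

Answer: Price = V(0,0) = 1.7101


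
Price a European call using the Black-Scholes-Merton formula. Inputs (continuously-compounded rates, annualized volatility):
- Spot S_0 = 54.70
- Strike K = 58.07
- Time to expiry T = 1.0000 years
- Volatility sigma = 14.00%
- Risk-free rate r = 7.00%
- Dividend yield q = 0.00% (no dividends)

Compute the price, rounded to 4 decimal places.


Answer: Price = 3.3231

Derivation:
d1 = (ln(S/K) + (r - q + 0.5*sigma^2) * T) / (sigma * sqrt(T)) = 0.14296093
d2 = d1 - sigma * sqrt(T) = 0.00296093
exp(-rT) = 0.93239382; exp(-qT) = 1.00000000
C = S_0 * exp(-qT) * N(d1) - K * exp(-rT) * N(d2)
N(d1) = 0.55683948; N(d2) = 0.50118124
C = 54.7000 * 1.00000000 * 0.55683948 - 58.0700 * 0.93239382 * 0.50118124 = 3.3231


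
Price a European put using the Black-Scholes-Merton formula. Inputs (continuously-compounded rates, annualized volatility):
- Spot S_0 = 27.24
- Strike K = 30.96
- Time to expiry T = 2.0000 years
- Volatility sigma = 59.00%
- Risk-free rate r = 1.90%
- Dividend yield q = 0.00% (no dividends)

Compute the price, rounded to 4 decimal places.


d1 = (ln(S/K) + (r - q + 0.5*sigma^2) * T) / (sigma * sqrt(T)) = 0.30931779
d2 = d1 - sigma * sqrt(T) = -0.52506821
exp(-rT) = 0.96271294; exp(-qT) = 1.00000000
P = K * exp(-rT) * N(-d2) - S_0 * exp(-qT) * N(-d1)
N(-d1) = 0.37853990; N(-d2) = 0.70023211
P = 30.9600 * 0.96271294 * 0.70023211 - 27.2400 * 1.00000000 * 0.37853990 = 10.5594

Answer: Price = 10.5594


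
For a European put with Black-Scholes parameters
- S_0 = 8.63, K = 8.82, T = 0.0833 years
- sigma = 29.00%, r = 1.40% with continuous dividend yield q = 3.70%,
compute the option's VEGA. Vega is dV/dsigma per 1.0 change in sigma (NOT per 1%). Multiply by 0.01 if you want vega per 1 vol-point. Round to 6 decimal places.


d1 = -0.2412273655; d2 = -0.3249264097
phi(d1) = 0.3875021607; exp(-qT) = 0.9969226448; exp(-rT) = 0.9988344797
Vega = S * exp(-qT) * phi(d1) * sqrt(T) = 8.6300 * 0.9969226448 * 0.3875021607 * 0.2886173938 = 0.962208

Answer: Vega = 0.962208


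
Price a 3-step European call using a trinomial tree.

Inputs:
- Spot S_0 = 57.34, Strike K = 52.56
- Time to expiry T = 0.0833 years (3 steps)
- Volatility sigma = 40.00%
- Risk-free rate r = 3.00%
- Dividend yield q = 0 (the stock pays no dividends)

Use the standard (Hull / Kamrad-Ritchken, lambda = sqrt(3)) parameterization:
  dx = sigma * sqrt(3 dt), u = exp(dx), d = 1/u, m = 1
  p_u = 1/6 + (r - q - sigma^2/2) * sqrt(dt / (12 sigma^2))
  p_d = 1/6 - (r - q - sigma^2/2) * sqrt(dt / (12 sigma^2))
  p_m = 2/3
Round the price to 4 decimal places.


dt = T/N = 0.027767; dx = sigma*sqrt(3*dt) = 0.115447
u = exp(dx) = 1.122375; d = 1/u = 0.890968
p_u = 0.160654, p_m = 0.666667, p_d = 0.172680
Discount per step: exp(-r*dt) = 0.999167
Stock lattice S(k, j) with j the centered position index:
  k=0: S(0,+0) = 57.3400
  k=1: S(1,-1) = 51.0881; S(1,+0) = 57.3400; S(1,+1) = 64.3570
  k=2: S(2,-2) = 45.5178; S(2,-1) = 51.0881; S(2,+0) = 57.3400; S(2,+1) = 64.3570; S(2,+2) = 72.2327
  k=3: S(3,-3) = 40.5549; S(3,-2) = 45.5178; S(3,-1) = 51.0881; S(3,+0) = 57.3400; S(3,+1) = 64.3570; S(3,+2) = 72.2327; S(3,+3) = 81.0721
Terminal payoffs V(N, j) = max(S_T - K, 0):
  V(3,-3) = 0.000000; V(3,-2) = 0.000000; V(3,-1) = 0.000000; V(3,+0) = 4.780000; V(3,+1) = 11.796981; V(3,+2) = 19.672666; V(3,+3) = 28.512137
Backward induction: V(k, j) = exp(-r*dt) * [p_u * V(k+1, j+1) + p_m * V(k+1, j) + p_d * V(k+1, j-1)]
  V(2,-2) = exp(-r*dt) * [p_u*0.000000 + p_m*0.000000 + p_d*0.000000] = 0.000000
  V(2,-1) = exp(-r*dt) * [p_u*4.780000 + p_m*0.000000 + p_d*0.000000] = 0.767286
  V(2,+0) = exp(-r*dt) * [p_u*11.796981 + p_m*4.780000 + p_d*0.000000] = 5.077665
  V(2,+1) = exp(-r*dt) * [p_u*19.672666 + p_m*11.796981 + p_d*4.780000] = 11.840684
  V(2,+2) = exp(-r*dt) * [p_u*28.512137 + p_m*19.672666 + p_d*11.796981] = 19.716360
  V(1,-1) = exp(-r*dt) * [p_u*5.077665 + p_m*0.767286 + p_d*0.000000] = 1.326165
  V(1,+0) = exp(-r*dt) * [p_u*11.840684 + p_m*5.077665 + p_d*0.767286] = 5.415343
  V(1,+1) = exp(-r*dt) * [p_u*19.716360 + p_m*11.840684 + p_d*5.077665] = 11.928166
  V(0,+0) = exp(-r*dt) * [p_u*11.928166 + p_m*5.415343 + p_d*1.326165] = 5.750743

Answer: Price = V(0,0) = 5.7507


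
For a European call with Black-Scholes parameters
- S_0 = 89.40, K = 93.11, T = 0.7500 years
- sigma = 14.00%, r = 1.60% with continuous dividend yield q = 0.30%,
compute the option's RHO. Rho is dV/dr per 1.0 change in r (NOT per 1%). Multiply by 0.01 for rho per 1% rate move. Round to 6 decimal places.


Answer: Rho = 25.955149

Derivation:
d1 = -0.1943270916; d2 = -0.3155706482
phi(d1) = 0.3914803163; exp(-qT) = 0.9977525294; exp(-rT) = 0.9880717129
N(d2) = 0.3761642097
Rho = K*T*exp(-rT)*N(d2) = 93.1100 * 0.7500 * 0.9880717129 * 0.3761642097 = 25.955149


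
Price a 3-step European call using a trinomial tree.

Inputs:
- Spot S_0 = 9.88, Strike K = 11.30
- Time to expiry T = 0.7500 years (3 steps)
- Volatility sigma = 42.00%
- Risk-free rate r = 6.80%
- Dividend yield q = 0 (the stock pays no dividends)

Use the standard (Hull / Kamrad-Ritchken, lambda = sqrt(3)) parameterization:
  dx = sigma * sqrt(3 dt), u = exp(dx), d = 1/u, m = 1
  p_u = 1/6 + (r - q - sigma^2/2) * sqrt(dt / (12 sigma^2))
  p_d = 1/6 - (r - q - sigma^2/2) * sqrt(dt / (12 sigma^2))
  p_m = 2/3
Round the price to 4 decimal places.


dt = T/N = 0.250000; dx = sigma*sqrt(3*dt) = 0.363731
u = exp(dx) = 1.438687; d = 1/u = 0.695078
p_u = 0.159725, p_m = 0.666667, p_d = 0.173609
Discount per step: exp(-r*dt) = 0.983144
Stock lattice S(k, j) with j the centered position index:
  k=0: S(0,+0) = 9.8800
  k=1: S(1,-1) = 6.8674; S(1,+0) = 9.8800; S(1,+1) = 14.2142
  k=2: S(2,-2) = 4.7734; S(2,-1) = 6.8674; S(2,+0) = 9.8800; S(2,+1) = 14.2142; S(2,+2) = 20.4498
  k=3: S(3,-3) = 3.3179; S(3,-2) = 4.7734; S(3,-1) = 6.8674; S(3,+0) = 9.8800; S(3,+1) = 14.2142; S(3,+2) = 20.4498; S(3,+3) = 29.4209
Terminal payoffs V(N, j) = max(S_T - K, 0):
  V(3,-3) = 0.000000; V(3,-2) = 0.000000; V(3,-1) = 0.000000; V(3,+0) = 0.000000; V(3,+1) = 2.914224; V(3,+2) = 9.149815; V(3,+3) = 18.120877
Backward induction: V(k, j) = exp(-r*dt) * [p_u * V(k+1, j+1) + p_m * V(k+1, j) + p_d * V(k+1, j-1)]
  V(2,-2) = exp(-r*dt) * [p_u*0.000000 + p_m*0.000000 + p_d*0.000000] = 0.000000
  V(2,-1) = exp(-r*dt) * [p_u*0.000000 + p_m*0.000000 + p_d*0.000000] = 0.000000
  V(2,+0) = exp(-r*dt) * [p_u*2.914224 + p_m*0.000000 + p_d*0.000000] = 0.457627
  V(2,+1) = exp(-r*dt) * [p_u*9.149815 + p_m*2.914224 + p_d*0.000000] = 3.346885
  V(2,+2) = exp(-r*dt) * [p_u*18.120877 + p_m*9.149815 + p_d*2.914224] = 9.340026
  V(1,-1) = exp(-r*dt) * [p_u*0.457627 + p_m*0.000000 + p_d*0.000000] = 0.071862
  V(1,+0) = exp(-r*dt) * [p_u*3.346885 + p_m*0.457627 + p_d*0.000000] = 0.825512
  V(1,+1) = exp(-r*dt) * [p_u*9.340026 + p_m*3.346885 + p_d*0.457627] = 3.738441
  V(0,+0) = exp(-r*dt) * [p_u*3.738441 + p_m*0.825512 + p_d*0.071862] = 1.140386

Answer: Price = V(0,0) = 1.1404


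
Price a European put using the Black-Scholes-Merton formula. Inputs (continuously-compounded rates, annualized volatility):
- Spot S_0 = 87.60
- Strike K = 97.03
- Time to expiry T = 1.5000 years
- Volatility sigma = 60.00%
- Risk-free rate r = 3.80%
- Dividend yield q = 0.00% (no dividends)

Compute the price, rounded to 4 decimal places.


Answer: Price = 27.7693

Derivation:
d1 = (ln(S/K) + (r - q + 0.5*sigma^2) * T) / (sigma * sqrt(T)) = 0.30586069
d2 = d1 - sigma * sqrt(T) = -0.42898623
exp(-rT) = 0.94459407; exp(-qT) = 1.00000000
P = K * exp(-rT) * N(-d2) - S_0 * exp(-qT) * N(-d1)
N(-d1) = 0.37985536; N(-d2) = 0.66603338
P = 97.0300 * 0.94459407 * 0.66603338 - 87.6000 * 1.00000000 * 0.37985536 = 27.7693


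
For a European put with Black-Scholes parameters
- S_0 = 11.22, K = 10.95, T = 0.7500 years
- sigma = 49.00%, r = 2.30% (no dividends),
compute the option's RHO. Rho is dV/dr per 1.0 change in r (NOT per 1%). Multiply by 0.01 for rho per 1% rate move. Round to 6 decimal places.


Answer: Rho = -4.402742

Derivation:
d1 = 0.3102278413; d2 = -0.1141246066
phi(d1) = 0.3801994901; exp(-qT) = 1.0000000000; exp(-rT) = 0.9828979294
N(-d2) = 0.5454304918
Rho = -K*T*exp(-rT)*N(-d2) = -10.9500 * 0.7500 * 0.9828979294 * 0.5454304918 = -4.402742


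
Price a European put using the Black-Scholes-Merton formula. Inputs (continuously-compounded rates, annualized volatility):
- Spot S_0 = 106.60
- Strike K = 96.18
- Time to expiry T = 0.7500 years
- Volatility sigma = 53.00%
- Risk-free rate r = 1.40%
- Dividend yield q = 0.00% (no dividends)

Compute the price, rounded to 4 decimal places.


Answer: Price = 13.1458

Derivation:
d1 = (ln(S/K) + (r - q + 0.5*sigma^2) * T) / (sigma * sqrt(T)) = 0.47647645
d2 = d1 - sigma * sqrt(T) = 0.01748299
exp(-rT) = 0.98955493; exp(-qT) = 1.00000000
P = K * exp(-rT) * N(-d2) - S_0 * exp(-qT) * N(-d1)
N(-d1) = 0.31686749; N(-d2) = 0.49302565
P = 96.1800 * 0.98955493 * 0.49302565 - 106.6000 * 1.00000000 * 0.31686749 = 13.1458


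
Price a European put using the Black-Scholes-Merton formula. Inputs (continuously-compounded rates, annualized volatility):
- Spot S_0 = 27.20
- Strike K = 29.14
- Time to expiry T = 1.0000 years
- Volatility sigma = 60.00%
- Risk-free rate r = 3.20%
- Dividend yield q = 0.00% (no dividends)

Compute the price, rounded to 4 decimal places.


d1 = (ln(S/K) + (r - q + 0.5*sigma^2) * T) / (sigma * sqrt(T)) = 0.23850862
d2 = d1 - sigma * sqrt(T) = -0.36149138
exp(-rT) = 0.96850658; exp(-qT) = 1.00000000
P = K * exp(-rT) * N(-d2) - S_0 * exp(-qT) * N(-d1)
N(-d1) = 0.40574331; N(-d2) = 0.64113393
P = 29.1400 * 0.96850658 * 0.64113393 - 27.2000 * 1.00000000 * 0.40574331 = 7.0580

Answer: Price = 7.0580


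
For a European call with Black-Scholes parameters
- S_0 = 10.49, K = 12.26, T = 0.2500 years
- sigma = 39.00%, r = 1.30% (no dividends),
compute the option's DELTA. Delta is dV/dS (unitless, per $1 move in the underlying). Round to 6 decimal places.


Answer: Delta = 0.246539

Derivation:
d1 = -0.6854205544; d2 = -0.8804205544
phi(d1) = 0.3154234676; exp(-qT) = 1.0000000000; exp(-rT) = 0.9967552755
N(d1) = 0.2465392887
Delta = exp(-qT) * N(d1) = 1.0000000000 * 0.2465392887 = 0.246539


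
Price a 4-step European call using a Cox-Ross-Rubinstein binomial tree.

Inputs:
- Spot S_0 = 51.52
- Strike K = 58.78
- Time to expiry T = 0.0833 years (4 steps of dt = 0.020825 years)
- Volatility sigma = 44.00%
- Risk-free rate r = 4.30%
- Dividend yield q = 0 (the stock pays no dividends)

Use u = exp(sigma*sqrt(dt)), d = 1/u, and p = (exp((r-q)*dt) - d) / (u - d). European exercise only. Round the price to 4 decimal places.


dt = T/N = 0.020825
u = exp(sigma*sqrt(dt)) = 1.065555; d = 1/u = 0.938478
p = (exp((r-q)*dt) - d) / (u - d) = 0.491181
Discount per step: exp(-r*dt) = 0.999105
Stock lattice S(k, i) with i counting down-moves:
  k=0: S(0,0) = 51.5200
  k=1: S(1,0) = 54.8974; S(1,1) = 48.3504
  k=2: S(2,0) = 58.4962; S(2,1) = 51.5200; S(2,2) = 45.3758
  k=3: S(3,0) = 62.3309; S(3,1) = 54.8974; S(3,2) = 48.3504; S(3,3) = 42.5842
  k=4: S(4,0) = 66.4170; S(4,1) = 58.4962; S(4,2) = 51.5200; S(4,3) = 45.3758; S(4,4) = 39.9643
Terminal payoffs V(N, i) = max(S_T - K, 0):
  V(4,0) = 7.637023; V(4,1) = 0.000000; V(4,2) = 0.000000; V(4,3) = 0.000000; V(4,4) = 0.000000
Backward induction: V(k, i) = exp(-r*dt) * [p * V(k+1, i) + (1-p) * V(k+1, i+1)].
  V(3,0) = exp(-r*dt) * [p*7.637023 + (1-p)*0.000000] = 3.747805
  V(3,1) = exp(-r*dt) * [p*0.000000 + (1-p)*0.000000] = 0.000000
  V(3,2) = exp(-r*dt) * [p*0.000000 + (1-p)*0.000000] = 0.000000
  V(3,3) = exp(-r*dt) * [p*0.000000 + (1-p)*0.000000] = 0.000000
  V(2,0) = exp(-r*dt) * [p*3.747805 + (1-p)*0.000000] = 1.839204
  V(2,1) = exp(-r*dt) * [p*0.000000 + (1-p)*0.000000] = 0.000000
  V(2,2) = exp(-r*dt) * [p*0.000000 + (1-p)*0.000000] = 0.000000
  V(1,0) = exp(-r*dt) * [p*1.839204 + (1-p)*0.000000] = 0.902574
  V(1,1) = exp(-r*dt) * [p*0.000000 + (1-p)*0.000000] = 0.000000
  V(0,0) = exp(-r*dt) * [p*0.902574 + (1-p)*0.000000] = 0.442930

Answer: Price = V(0,0) = 0.4429


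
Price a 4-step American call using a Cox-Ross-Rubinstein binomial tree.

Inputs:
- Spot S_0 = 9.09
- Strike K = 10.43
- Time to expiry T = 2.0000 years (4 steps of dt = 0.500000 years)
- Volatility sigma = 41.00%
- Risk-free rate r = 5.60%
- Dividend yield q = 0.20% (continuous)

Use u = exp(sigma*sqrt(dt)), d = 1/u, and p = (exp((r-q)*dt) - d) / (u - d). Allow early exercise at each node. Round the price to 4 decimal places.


dt = T/N = 0.500000
u = exp(sigma*sqrt(dt)) = 1.336312; d = 1/u = 0.748328
p = (exp((r-q)*dt) - d) / (u - d) = 0.474570
Discount per step: exp(-r*dt) = 0.972388
Stock lattice S(k, i) with i counting down-moves:
  k=0: S(0,0) = 9.0900
  k=1: S(1,0) = 12.1471; S(1,1) = 6.8023
  k=2: S(2,0) = 16.2323; S(2,1) = 9.0900; S(2,2) = 5.0904
  k=3: S(3,0) = 21.6914; S(3,1) = 12.1471; S(3,2) = 6.8023; S(3,3) = 3.8093
  k=4: S(4,0) = 28.9865; S(4,1) = 16.2323; S(4,2) = 9.0900; S(4,3) = 5.0904; S(4,4) = 2.8506
Terminal payoffs V(N, i) = max(S_T - K, 0):
  V(4,0) = 18.556495; V(4,1) = 5.802290; V(4,2) = 0.000000; V(4,3) = 0.000000; V(4,4) = 0.000000
Backward induction: V(k, i) = exp(-r*dt) * [p * V(k+1, i) + (1-p) * V(k+1, i+1)]; then take max(V_cont, immediate exercise) for American.
  V(3,0) = exp(-r*dt) * [p*18.556495 + (1-p)*5.802290] = 11.527717; exercise = 11.261408; V(3,0) = max -> 11.527717
  V(3,1) = exp(-r*dt) * [p*5.802290 + (1-p)*0.000000] = 2.677562; exercise = 1.717079; V(3,1) = max -> 2.677562
  V(3,2) = exp(-r*dt) * [p*0.000000 + (1-p)*0.000000] = 0.000000; exercise = 0.000000; V(3,2) = max -> 0.000000
  V(3,3) = exp(-r*dt) * [p*0.000000 + (1-p)*0.000000] = 0.000000; exercise = 0.000000; V(3,3) = max -> 0.000000
  V(2,0) = exp(-r*dt) * [p*11.527717 + (1-p)*2.677562] = 6.687680; exercise = 5.802290; V(2,0) = max -> 6.687680
  V(2,1) = exp(-r*dt) * [p*2.677562 + (1-p)*0.000000] = 1.235605; exercise = 0.000000; V(2,1) = max -> 1.235605
  V(2,2) = exp(-r*dt) * [p*0.000000 + (1-p)*0.000000] = 0.000000; exercise = 0.000000; V(2,2) = max -> 0.000000
  V(1,0) = exp(-r*dt) * [p*6.687680 + (1-p)*1.235605] = 3.717438; exercise = 1.717079; V(1,0) = max -> 3.717438
  V(1,1) = exp(-r*dt) * [p*1.235605 + (1-p)*0.000000] = 0.570190; exercise = 0.000000; V(1,1) = max -> 0.570190
  V(0,0) = exp(-r*dt) * [p*3.717438 + (1-p)*0.570190] = 2.006796; exercise = 0.000000; V(0,0) = max -> 2.006796

Answer: Price = V(0,0) = 2.0068


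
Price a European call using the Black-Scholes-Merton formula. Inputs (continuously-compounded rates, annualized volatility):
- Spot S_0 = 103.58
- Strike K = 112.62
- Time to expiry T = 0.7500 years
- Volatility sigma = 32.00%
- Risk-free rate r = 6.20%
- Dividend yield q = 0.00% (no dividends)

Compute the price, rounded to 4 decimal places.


d1 = (ln(S/K) + (r - q + 0.5*sigma^2) * T) / (sigma * sqrt(T)) = 0.00442013
d2 = d1 - sigma * sqrt(T) = -0.27270800
exp(-rT) = 0.95456456; exp(-qT) = 1.00000000
C = S_0 * exp(-qT) * N(d1) - K * exp(-rT) * N(d2)
N(d1) = 0.50176337; N(d2) = 0.39253884
C = 103.5800 * 1.00000000 * 0.50176337 - 112.6200 * 0.95456456 * 0.39253884 = 9.7735

Answer: Price = 9.7735


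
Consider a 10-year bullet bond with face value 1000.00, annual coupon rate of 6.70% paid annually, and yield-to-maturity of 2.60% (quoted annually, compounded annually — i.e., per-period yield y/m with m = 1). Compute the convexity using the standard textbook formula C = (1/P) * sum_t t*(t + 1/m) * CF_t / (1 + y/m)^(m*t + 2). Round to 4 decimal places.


Answer: Convexity = 76.5124

Derivation:
Coupon per period c = face * coupon_rate / m = 67.000000
Periods per year m = 1; per-period yield y/m = 0.026000
Number of cashflows N = 10
Cashflows (t years, CF_t, discount factor 1/(1+y/m)^(m*t), PV):
  t = 1.0000: CF_t = 67.000000, DF = 0.974659, PV = 65.302144
  t = 2.0000: CF_t = 67.000000, DF = 0.949960, PV = 63.647314
  t = 3.0000: CF_t = 67.000000, DF = 0.925887, PV = 62.034419
  t = 4.0000: CF_t = 67.000000, DF = 0.902424, PV = 60.462397
  t = 5.0000: CF_t = 67.000000, DF = 0.879555, PV = 58.930211
  t = 6.0000: CF_t = 67.000000, DF = 0.857266, PV = 57.436853
  t = 7.0000: CF_t = 67.000000, DF = 0.835542, PV = 55.981338
  t = 8.0000: CF_t = 67.000000, DF = 0.814369, PV = 54.562708
  t = 9.0000: CF_t = 67.000000, DF = 0.793732, PV = 53.180027
  t = 10.0000: CF_t = 1067.000000, DF = 0.773618, PV = 825.450076
Price P = sum_t PV_t = 1356.987488
Convexity numerator sum_t t*(t + 1/m) * CF_t / (1+y/m)^(m*t + 2):
  t = 1.0000: term = 124.068838
  t = 2.0000: term = 362.774381
  t = 3.0000: term = 707.162536
  t = 4.0000: term = 1148.737064
  t = 5.0000: term = 1679.440152
  t = 6.0000: term = 2291.633735
  t = 7.0000: term = 2978.081527
  t = 8.0000: term = 3731.931738
  t = 9.0000: term = 4546.700461
  t = 10.0000: term = 86255.892906
Convexity = (1/P) * sum = 103826.423340 / 1356.987488 = 76.512440


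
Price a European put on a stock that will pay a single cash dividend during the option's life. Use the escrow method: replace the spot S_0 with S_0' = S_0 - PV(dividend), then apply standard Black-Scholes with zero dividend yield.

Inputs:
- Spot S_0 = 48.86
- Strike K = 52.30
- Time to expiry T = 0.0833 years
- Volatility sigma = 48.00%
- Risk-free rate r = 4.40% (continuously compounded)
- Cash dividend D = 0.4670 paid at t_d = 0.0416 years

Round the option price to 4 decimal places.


Answer: Price = 5.0180

Derivation:
PV(D) = D * exp(-r * t_d) = 0.4670 * 0.99817127 = 0.46614599
S_0' = S_0 - PV(D) = 48.8600 - 0.46614599 = 48.39385401
d1 = (ln(S_0'/K) + (r + sigma^2/2)*T) / (sigma*sqrt(T)) = -0.46458701
d2 = d1 - sigma*sqrt(T) = -0.60312336
exp(-rT) = 0.99634151
N(-d1) = 0.67888638; N(-d2) = 0.72678669
P = K * exp(-rT) * N(-d2) - S_0' * N(-d1) = 52.3000 * 0.99634151 * 0.72678669 - 48.39385401 * 0.67888638 = 5.0180


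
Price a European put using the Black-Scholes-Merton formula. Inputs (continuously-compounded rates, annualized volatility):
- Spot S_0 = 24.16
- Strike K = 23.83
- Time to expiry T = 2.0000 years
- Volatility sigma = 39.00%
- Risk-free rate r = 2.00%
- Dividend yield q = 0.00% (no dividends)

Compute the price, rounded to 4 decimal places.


Answer: Price = 4.5035

Derivation:
d1 = (ln(S/K) + (r - q + 0.5*sigma^2) * T) / (sigma * sqrt(T)) = 0.37323105
d2 = d1 - sigma * sqrt(T) = -0.17831224
exp(-rT) = 0.96078944; exp(-qT) = 1.00000000
P = K * exp(-rT) * N(-d2) - S_0 * exp(-qT) * N(-d1)
N(-d1) = 0.35448824; N(-d2) = 0.57076112
P = 23.8300 * 0.96078944 * 0.57076112 - 24.1600 * 1.00000000 * 0.35448824 = 4.5035


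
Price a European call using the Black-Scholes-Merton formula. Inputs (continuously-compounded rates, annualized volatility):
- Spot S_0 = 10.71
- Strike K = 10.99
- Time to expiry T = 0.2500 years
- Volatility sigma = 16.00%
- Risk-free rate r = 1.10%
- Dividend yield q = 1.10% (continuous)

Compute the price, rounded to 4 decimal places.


Answer: Price = 0.2234

Derivation:
d1 = (ln(S/K) + (r - q + 0.5*sigma^2) * T) / (sigma * sqrt(T)) = -0.28259855
d2 = d1 - sigma * sqrt(T) = -0.36259855
exp(-rT) = 0.99725378; exp(-qT) = 0.99725378
C = S_0 * exp(-qT) * N(d1) - K * exp(-rT) * N(d2)
N(d1) = 0.38874230; N(d2) = 0.35845240
C = 10.7100 * 0.99725378 * 0.38874230 - 10.9900 * 0.99725378 * 0.35845240 = 0.2234


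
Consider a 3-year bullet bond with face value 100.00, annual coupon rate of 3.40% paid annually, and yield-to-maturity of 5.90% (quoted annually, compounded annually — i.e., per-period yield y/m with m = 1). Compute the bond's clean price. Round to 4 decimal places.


Coupon per period c = face * coupon_rate / m = 3.400000
Periods per year m = 1; per-period yield y/m = 0.059000
Number of cashflows N = 3
Cashflows (t years, CF_t, discount factor 1/(1+y/m)^(m*t), PV):
  t = 1.0000: CF_t = 3.400000, DF = 0.944287, PV = 3.210576
  t = 2.0000: CF_t = 3.400000, DF = 0.891678, PV = 3.031705
  t = 3.0000: CF_t = 103.400000, DF = 0.842000, PV = 87.062806
Price P = sum_t PV_t = 93.305087

Answer: Price = 93.3051


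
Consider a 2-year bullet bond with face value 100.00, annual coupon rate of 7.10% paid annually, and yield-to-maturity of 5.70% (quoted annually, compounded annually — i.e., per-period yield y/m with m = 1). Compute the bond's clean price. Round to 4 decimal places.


Answer: Price = 102.5776

Derivation:
Coupon per period c = face * coupon_rate / m = 7.100000
Periods per year m = 1; per-period yield y/m = 0.057000
Number of cashflows N = 2
Cashflows (t years, CF_t, discount factor 1/(1+y/m)^(m*t), PV):
  t = 1.0000: CF_t = 7.100000, DF = 0.946074, PV = 6.717124
  t = 2.0000: CF_t = 107.100000, DF = 0.895056, PV = 95.860457
Price P = sum_t PV_t = 102.577581


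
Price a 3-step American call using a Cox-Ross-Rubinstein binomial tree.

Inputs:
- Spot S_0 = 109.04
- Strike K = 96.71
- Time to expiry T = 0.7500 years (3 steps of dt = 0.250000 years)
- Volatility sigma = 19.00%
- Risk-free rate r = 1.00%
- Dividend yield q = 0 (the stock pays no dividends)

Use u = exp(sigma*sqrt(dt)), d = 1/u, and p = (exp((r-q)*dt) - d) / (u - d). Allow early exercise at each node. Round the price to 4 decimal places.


Answer: Price = V(0,0) = 14.9960

Derivation:
dt = T/N = 0.250000
u = exp(sigma*sqrt(dt)) = 1.099659; d = 1/u = 0.909373
p = (exp((r-q)*dt) - d) / (u - d) = 0.489422
Discount per step: exp(-r*dt) = 0.997503
Stock lattice S(k, i) with i counting down-moves:
  k=0: S(0,0) = 109.0400
  k=1: S(1,0) = 119.9068; S(1,1) = 99.1580
  k=2: S(2,0) = 131.8566; S(2,1) = 109.0400; S(2,2) = 90.1716
  k=3: S(3,0) = 144.9973; S(3,1) = 119.9068; S(3,2) = 99.1580; S(3,3) = 81.9996
Terminal payoffs V(N, i) = max(S_T - K, 0):
  V(3,0) = 48.287252; V(3,1) = 23.196802; V(3,2) = 2.448025; V(3,3) = 0.000000
Backward induction: V(k, i) = exp(-r*dt) * [p * V(k+1, i) + (1-p) * V(k+1, i+1)]; then take max(V_cont, immediate exercise) for American.
  V(2,0) = exp(-r*dt) * [p*48.287252 + (1-p)*23.196802] = 35.388049; exercise = 35.146576; V(2,0) = max -> 35.388049
  V(2,1) = exp(-r*dt) * [p*23.196802 + (1-p)*2.448025] = 12.571473; exercise = 12.330000; V(2,1) = max -> 12.571473
  V(2,2) = exp(-r*dt) * [p*2.448025 + (1-p)*0.000000] = 1.195127; exercise = 0.000000; V(2,2) = max -> 1.195127
  V(1,0) = exp(-r*dt) * [p*35.388049 + (1-p)*12.571473] = 23.679145; exercise = 23.196802; V(1,0) = max -> 23.679145
  V(1,1) = exp(-r*dt) * [p*12.571473 + (1-p)*1.195127] = 6.746079; exercise = 2.448025; V(1,1) = max -> 6.746079
  V(0,0) = exp(-r*dt) * [p*23.679145 + (1-p)*6.746079] = 14.995964; exercise = 12.330000; V(0,0) = max -> 14.995964


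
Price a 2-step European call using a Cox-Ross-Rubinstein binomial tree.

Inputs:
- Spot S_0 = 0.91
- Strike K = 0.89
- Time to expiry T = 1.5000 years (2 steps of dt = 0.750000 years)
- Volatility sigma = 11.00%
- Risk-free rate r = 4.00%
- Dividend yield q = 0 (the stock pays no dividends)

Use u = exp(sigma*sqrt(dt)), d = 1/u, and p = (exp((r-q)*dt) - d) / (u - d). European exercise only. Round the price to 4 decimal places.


dt = T/N = 0.750000
u = exp(sigma*sqrt(dt)) = 1.099948; d = 1/u = 0.909134
p = (exp((r-q)*dt) - d) / (u - d) = 0.635806
Discount per step: exp(-r*dt) = 0.970446
Stock lattice S(k, i) with i counting down-moves:
  k=0: S(0,0) = 0.9100
  k=1: S(1,0) = 1.0010; S(1,1) = 0.8273
  k=2: S(2,0) = 1.1010; S(2,1) = 0.9100; S(2,2) = 0.7521
Terminal payoffs V(N, i) = max(S_T - K, 0):
  V(2,0) = 0.210996; V(2,1) = 0.020000; V(2,2) = 0.000000
Backward induction: V(k, i) = exp(-r*dt) * [p * V(k+1, i) + (1-p) * V(k+1, i+1)].
  V(1,0) = exp(-r*dt) * [p*0.210996 + (1-p)*0.020000] = 0.137256
  V(1,1) = exp(-r*dt) * [p*0.020000 + (1-p)*0.000000] = 0.012340
  V(0,0) = exp(-r*dt) * [p*0.137256 + (1-p)*0.012340] = 0.089050

Answer: Price = V(0,0) = 0.0891


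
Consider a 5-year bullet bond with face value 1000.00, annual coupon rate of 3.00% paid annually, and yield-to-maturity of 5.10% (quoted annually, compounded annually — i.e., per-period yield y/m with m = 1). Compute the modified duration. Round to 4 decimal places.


Answer: Modified duration = 4.4728

Derivation:
Coupon per period c = face * coupon_rate / m = 30.000000
Periods per year m = 1; per-period yield y/m = 0.051000
Number of cashflows N = 5
Cashflows (t years, CF_t, discount factor 1/(1+y/m)^(m*t), PV):
  t = 1.0000: CF_t = 30.000000, DF = 0.951475, PV = 28.544244
  t = 2.0000: CF_t = 30.000000, DF = 0.905304, PV = 27.159128
  t = 3.0000: CF_t = 30.000000, DF = 0.861374, PV = 25.841226
  t = 4.0000: CF_t = 30.000000, DF = 0.819576, PV = 24.587275
  t = 5.0000: CF_t = 1030.000000, DF = 0.779806, PV = 803.199898
Price P = sum_t PV_t = 909.331770
First compute Macaulay numerator sum_t t * PV_t:
  t * PV_t at t = 1.0000: 28.544244
  t * PV_t at t = 2.0000: 54.318256
  t * PV_t at t = 3.0000: 77.523677
  t * PV_t at t = 4.0000: 98.349098
  t * PV_t at t = 5.0000: 4015.999489
Macaulay duration D = 4274.734764 / 909.331770 = 4.700963
Modified duration = D / (1 + y/m) = 4.700963 / (1 + 0.051000) = 4.472848


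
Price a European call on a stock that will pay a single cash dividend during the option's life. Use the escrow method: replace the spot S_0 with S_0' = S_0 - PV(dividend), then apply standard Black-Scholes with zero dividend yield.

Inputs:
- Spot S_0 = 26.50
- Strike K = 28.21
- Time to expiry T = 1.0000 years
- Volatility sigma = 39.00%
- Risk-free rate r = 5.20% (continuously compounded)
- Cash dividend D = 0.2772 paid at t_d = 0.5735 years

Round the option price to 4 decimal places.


Answer: Price = 3.8289

Derivation:
PV(D) = D * exp(-r * t_d) = 0.2772 * 0.97061829 = 0.26905539
S_0' = S_0 - PV(D) = 26.5000 - 0.26905539 = 26.23094461
d1 = (ln(S_0'/K) + (r + sigma^2/2)*T) / (sigma*sqrt(T)) = 0.14182893
d2 = d1 - sigma*sqrt(T) = -0.24817107
exp(-rT) = 0.94932887
N(d1) = 0.55639243; N(d2) = 0.40200102
C = S_0' * N(d1) - K * exp(-rT) * N(d2) = 26.23094461 * 0.55639243 - 28.2100 * 0.94932887 * 0.40200102 = 3.8289


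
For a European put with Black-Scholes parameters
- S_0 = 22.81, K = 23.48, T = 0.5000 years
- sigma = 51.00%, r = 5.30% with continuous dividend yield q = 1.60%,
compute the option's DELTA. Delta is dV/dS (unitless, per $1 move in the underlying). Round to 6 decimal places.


Answer: Delta = -0.436351

Derivation:
d1 = 0.1513348306; d2 = -0.2092896278
phi(d1) = 0.3944000030; exp(-qT) = 0.9920319148; exp(-rT) = 0.9738480438
N(-d1) = 0.4398557974
Delta = -exp(-qT) * N(-d1) = -0.9920319148 * 0.4398557974 = -0.436351


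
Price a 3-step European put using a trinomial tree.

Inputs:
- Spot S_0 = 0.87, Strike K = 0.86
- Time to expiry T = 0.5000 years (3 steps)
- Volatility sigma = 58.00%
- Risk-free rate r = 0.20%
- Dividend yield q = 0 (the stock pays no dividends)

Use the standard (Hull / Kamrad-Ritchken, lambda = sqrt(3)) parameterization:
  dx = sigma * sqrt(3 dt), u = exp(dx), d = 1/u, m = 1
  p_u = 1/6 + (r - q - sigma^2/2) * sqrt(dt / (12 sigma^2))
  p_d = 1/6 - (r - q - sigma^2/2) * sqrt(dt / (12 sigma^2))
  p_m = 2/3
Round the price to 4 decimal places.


Answer: Price = V(0,0) = 0.1232

Derivation:
dt = T/N = 0.166667; dx = sigma*sqrt(3*dt) = 0.410122
u = exp(dx) = 1.507002; d = 1/u = 0.663569
p_u = 0.132896, p_m = 0.666667, p_d = 0.200437
Discount per step: exp(-r*dt) = 0.999667
Stock lattice S(k, j) with j the centered position index:
  k=0: S(0,+0) = 0.8700
  k=1: S(1,-1) = 0.5773; S(1,+0) = 0.8700; S(1,+1) = 1.3111
  k=2: S(2,-2) = 0.3831; S(2,-1) = 0.5773; S(2,+0) = 0.8700; S(2,+1) = 1.3111; S(2,+2) = 1.9758
  k=3: S(3,-3) = 0.2542; S(3,-2) = 0.3831; S(3,-1) = 0.5773; S(3,+0) = 0.8700; S(3,+1) = 1.3111; S(3,+2) = 1.9758; S(3,+3) = 2.9776
Terminal payoffs V(N, j) = max(K - S_T, 0):
  V(3,-3) = 0.605798; V(3,-2) = 0.476918; V(3,-1) = 0.282695; V(3,+0) = 0.000000; V(3,+1) = 0.000000; V(3,+2) = 0.000000; V(3,+3) = 0.000000
Backward induction: V(k, j) = exp(-r*dt) * [p_u * V(k+1, j+1) + p_m * V(k+1, j) + p_d * V(k+1, j-1)]
  V(2,-2) = exp(-r*dt) * [p_u*0.282695 + p_m*0.476918 + p_d*0.605798] = 0.476780
  V(2,-1) = exp(-r*dt) * [p_u*0.000000 + p_m*0.282695 + p_d*0.476918] = 0.283960
  V(2,+0) = exp(-r*dt) * [p_u*0.000000 + p_m*0.000000 + p_d*0.282695] = 0.056644
  V(2,+1) = exp(-r*dt) * [p_u*0.000000 + p_m*0.000000 + p_d*0.000000] = 0.000000
  V(2,+2) = exp(-r*dt) * [p_u*0.000000 + p_m*0.000000 + p_d*0.000000] = 0.000000
  V(1,-1) = exp(-r*dt) * [p_u*0.056644 + p_m*0.283960 + p_d*0.476780] = 0.292302
  V(1,+0) = exp(-r*dt) * [p_u*0.000000 + p_m*0.056644 + p_d*0.283960] = 0.094647
  V(1,+1) = exp(-r*dt) * [p_u*0.000000 + p_m*0.000000 + p_d*0.056644] = 0.011350
  V(0,+0) = exp(-r*dt) * [p_u*0.011350 + p_m*0.094647 + p_d*0.292302] = 0.123153


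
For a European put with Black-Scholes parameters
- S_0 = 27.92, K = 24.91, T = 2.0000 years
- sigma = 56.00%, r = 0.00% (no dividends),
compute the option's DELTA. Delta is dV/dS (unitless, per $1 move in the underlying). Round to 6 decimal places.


Answer: Delta = -0.294592

Derivation:
d1 = 0.5400199093; d2 = -0.2519396856
phi(d1) = 0.3448142942; exp(-qT) = 1.0000000000; exp(-rT) = 1.0000000000
N(-d1) = 0.2945916512
Delta = -exp(-qT) * N(-d1) = -1.0000000000 * 0.2945916512 = -0.294592


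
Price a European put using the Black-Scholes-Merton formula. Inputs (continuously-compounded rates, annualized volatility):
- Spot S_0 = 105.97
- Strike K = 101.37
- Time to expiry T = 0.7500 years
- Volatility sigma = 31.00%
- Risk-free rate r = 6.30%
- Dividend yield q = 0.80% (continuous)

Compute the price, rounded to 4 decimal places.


Answer: Price = 7.0047

Derivation:
d1 = (ln(S/K) + (r - q + 0.5*sigma^2) * T) / (sigma * sqrt(T)) = 0.45318773
d2 = d1 - sigma * sqrt(T) = 0.18471985
exp(-rT) = 0.95384891; exp(-qT) = 0.99401796
P = K * exp(-rT) * N(-d2) - S_0 * exp(-qT) * N(-d1)
N(-d1) = 0.32520679; N(-d2) = 0.42672439
P = 101.3700 * 0.95384891 * 0.42672439 - 105.9700 * 0.99401796 * 0.32520679 = 7.0047
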